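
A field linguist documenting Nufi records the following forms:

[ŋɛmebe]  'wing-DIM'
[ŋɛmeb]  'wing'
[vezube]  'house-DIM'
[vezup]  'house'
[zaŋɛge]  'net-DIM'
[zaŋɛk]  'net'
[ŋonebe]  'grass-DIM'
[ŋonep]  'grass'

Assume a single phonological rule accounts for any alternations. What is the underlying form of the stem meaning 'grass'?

'grass' shows [b] ~ [p] at the end of the stem ([ŋonebe] vs [ŋonep]).
But 'wing' keeps [b] in both environments ([ŋɛmebe], [ŋɛmeb]), so there is no rule changing /b/ to [p] in isolation.
The underlying segment must be /p/; voiceless stops become voiced between vowels, yielding [b] there.

/ŋonep/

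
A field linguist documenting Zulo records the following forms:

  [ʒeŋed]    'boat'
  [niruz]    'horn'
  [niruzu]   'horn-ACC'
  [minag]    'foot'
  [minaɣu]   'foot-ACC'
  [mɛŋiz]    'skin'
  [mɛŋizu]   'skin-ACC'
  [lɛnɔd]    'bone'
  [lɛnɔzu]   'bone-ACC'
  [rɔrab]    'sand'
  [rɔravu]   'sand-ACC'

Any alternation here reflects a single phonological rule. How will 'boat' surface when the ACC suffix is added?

The root 'bone' surfaces as [lɛnɔd] and [lɛnɔzu], with a stem-final [d] ~ [z] alternation.
The stem 'horn' ([niruz], [niruzu]) shows [z] unchanged in both environments, so [z] cannot be basic with [d] derived in isolation.
The alternation reflects intervocalic spirantization: voiced stops become fricatives between vowels. /d/ is underlying.
From [ʒeŋed] the stem 'boat' is /ʒeŋed/; between vowels this yields [ʒeŋezu].

[ʒeŋezu]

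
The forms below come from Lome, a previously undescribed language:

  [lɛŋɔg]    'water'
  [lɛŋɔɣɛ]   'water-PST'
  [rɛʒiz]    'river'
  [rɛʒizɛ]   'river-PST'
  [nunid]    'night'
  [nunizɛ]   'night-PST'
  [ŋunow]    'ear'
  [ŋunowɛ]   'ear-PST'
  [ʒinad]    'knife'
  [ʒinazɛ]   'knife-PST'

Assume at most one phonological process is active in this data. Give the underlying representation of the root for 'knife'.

/ʒinad/

'knife' shows [d] ~ [z] at the end of the stem ([ʒinad] vs [ʒinazɛ]).
The stem 'river' ([rɛʒiz], [rɛʒizɛ]) shows [z] unchanged in both environments, so [z] cannot be basic with [d] derived in isolation.
The alternation reflects intervocalic spirantization: voiced stops become fricatives between vowels. /d/ is underlying.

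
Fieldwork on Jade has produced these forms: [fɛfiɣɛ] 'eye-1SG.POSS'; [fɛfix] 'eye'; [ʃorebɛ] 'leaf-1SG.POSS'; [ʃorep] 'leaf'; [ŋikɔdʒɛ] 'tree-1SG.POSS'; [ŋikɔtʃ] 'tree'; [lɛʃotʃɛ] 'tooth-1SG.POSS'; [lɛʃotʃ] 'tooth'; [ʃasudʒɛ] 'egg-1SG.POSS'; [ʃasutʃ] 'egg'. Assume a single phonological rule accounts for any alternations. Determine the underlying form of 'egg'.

/ʃasudʒ/

The root 'egg' surfaces as [ʃasudʒɛ] and [ʃasutʃ], with a stem-final [dʒ] ~ [tʃ] alternation.
If /tʃ/ were underlying and a rule turned it into [dʒ] before the 1SG.POSS suffix, 'tooth' would also alternate; but it has [tʃ] in both [lɛʃotʃɛ] and [lɛʃotʃ].
Therefore /dʒ/ is basic and [tʃ] is derived by word-final obstruent devoicing (voiced obstruents become voiceless word-finally).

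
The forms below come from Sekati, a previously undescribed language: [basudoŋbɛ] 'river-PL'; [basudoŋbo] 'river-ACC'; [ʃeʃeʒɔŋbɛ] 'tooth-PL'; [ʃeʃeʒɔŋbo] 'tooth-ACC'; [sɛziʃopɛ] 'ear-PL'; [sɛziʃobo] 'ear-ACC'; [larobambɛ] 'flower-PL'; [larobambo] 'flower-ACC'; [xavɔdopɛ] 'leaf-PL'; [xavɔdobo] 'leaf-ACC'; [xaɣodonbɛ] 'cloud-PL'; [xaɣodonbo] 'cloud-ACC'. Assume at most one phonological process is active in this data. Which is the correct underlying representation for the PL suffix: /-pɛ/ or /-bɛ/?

/-pɛ/

The PL suffix surfaces as [-bɛ] and [-pɛ], depending on the final segment of the stem.
By contrast the ACC suffix keeps its initial [b] throughout — that segment must be underlying.
The PL suffix is therefore /-pɛ/ underlyingly, with post-nasal voicing: voiceless stops become voiced after a nasal.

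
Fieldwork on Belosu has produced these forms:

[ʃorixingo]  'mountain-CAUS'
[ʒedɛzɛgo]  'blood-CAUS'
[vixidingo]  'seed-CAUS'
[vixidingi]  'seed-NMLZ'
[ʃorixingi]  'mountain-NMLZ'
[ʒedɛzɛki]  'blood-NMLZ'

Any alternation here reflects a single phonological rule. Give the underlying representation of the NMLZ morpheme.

/-ki/

The NMLZ suffix surfaces as [-gi] and [-ki], depending on the final segment of the stem.
The CAUS suffix, which begins with [g], is invariant after every stem; so [g] is not altered by any rule here.
The NMLZ suffix is therefore /-ki/ underlyingly, with post-nasal voicing: voiceless stops become voiced after a nasal.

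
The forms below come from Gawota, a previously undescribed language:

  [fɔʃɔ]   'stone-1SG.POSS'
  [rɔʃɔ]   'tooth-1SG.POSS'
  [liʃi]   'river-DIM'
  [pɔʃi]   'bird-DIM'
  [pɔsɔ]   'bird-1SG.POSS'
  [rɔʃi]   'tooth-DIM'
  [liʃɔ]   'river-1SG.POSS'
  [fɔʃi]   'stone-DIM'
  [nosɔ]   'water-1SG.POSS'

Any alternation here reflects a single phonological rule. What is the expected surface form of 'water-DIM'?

[noʃi]

In [pɔʃi] and [pɔsɔ] the final segment of 'bird' alternates: [ʃ] ~ [s].
If /ʃ/ were underlying and a rule turned it into [s] before the 1SG.POSS suffix, 'river' would also alternate; but it has [ʃ] in both [liʃi] and [liʃɔ].
The underlying segment must be /s/; /s/ becomes palato-alveolar [ʃ] before a front vowel, yielding [ʃ] there.
From [nosɔ] the stem 'water' is /nos/; before a front vowel this yields [noʃi].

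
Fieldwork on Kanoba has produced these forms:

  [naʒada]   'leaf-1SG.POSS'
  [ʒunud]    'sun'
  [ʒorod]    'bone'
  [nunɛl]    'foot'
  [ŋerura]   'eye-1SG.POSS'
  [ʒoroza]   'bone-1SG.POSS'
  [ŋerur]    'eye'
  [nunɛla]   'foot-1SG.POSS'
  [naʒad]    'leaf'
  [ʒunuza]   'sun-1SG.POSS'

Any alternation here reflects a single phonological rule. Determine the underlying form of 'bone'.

/ʒoroz/

'bone' shows [z] ~ [d] at the end of the stem ([ʒoroza] vs [ʒorod]).
Compare 'leaf', with invariant [d] in [naʒada] and [naʒad]: an analysis with underlying /d/ and a rule producing [z] before the 1SG.POSS suffix would wrongly predict alternation here too.
The alternation reflects word-final hardening: voiced fricatives become stops word-finally. /z/ is underlying.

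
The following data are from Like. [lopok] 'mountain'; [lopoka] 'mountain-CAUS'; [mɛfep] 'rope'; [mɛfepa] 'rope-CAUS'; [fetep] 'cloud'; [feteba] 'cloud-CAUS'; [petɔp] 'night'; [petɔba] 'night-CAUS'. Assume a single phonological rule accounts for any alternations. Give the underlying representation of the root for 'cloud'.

/feteb/

The stem for 'cloud' ends in [p] in [fetep] but [b] in [feteba].
But 'rope' keeps [p] in both environments ([mɛfep], [mɛfepa]), so there is no rule changing /p/ to [b] before the CAUS suffix.
The alternation reflects word-final obstruent devoicing: voiced obstruents become voiceless word-finally. /b/ is underlying.
So 'cloud' = /feteb/.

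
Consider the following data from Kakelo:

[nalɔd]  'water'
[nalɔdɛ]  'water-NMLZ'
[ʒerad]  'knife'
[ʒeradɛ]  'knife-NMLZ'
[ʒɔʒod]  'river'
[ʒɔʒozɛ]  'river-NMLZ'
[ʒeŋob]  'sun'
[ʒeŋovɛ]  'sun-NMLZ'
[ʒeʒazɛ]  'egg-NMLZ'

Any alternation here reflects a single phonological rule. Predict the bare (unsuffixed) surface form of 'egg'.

'river' shows [d] ~ [z] at the end of the stem ([ʒɔʒod] vs [ʒɔʒozɛ]).
If /d/ were underlying and a rule turned it into [z] before the NMLZ suffix, 'water' would also alternate; but it has [d] in both [nalɔd] and [nalɔdɛ].
So /z/ is underlying, and a rule of word-final hardening — voiced fricatives become stops word-finally — gives [d].
From [ʒeʒazɛ] the stem 'egg' is /ʒeʒaz/; word-finally this yields [ʒeʒad].

[ʒeʒad]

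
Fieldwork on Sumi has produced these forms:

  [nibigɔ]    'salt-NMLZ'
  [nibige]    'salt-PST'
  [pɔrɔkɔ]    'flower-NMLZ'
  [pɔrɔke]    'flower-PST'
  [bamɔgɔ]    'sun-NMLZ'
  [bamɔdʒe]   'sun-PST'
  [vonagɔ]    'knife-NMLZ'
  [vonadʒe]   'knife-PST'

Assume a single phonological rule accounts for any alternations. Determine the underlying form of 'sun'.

/bamɔdʒ/

'sun' shows [g] ~ [dʒ] at the end of the stem ([bamɔgɔ] vs [bamɔdʒe]).
The stem 'salt' ([nibigɔ], [nibige]) shows [g] unchanged in both environments, so [g] cannot be basic with [dʒ] derived before the PST suffix.
Therefore /dʒ/ is basic and [g] is derived by depalatalization (palato-alveolar /dʒ/ becomes [g] when no front vowel follows).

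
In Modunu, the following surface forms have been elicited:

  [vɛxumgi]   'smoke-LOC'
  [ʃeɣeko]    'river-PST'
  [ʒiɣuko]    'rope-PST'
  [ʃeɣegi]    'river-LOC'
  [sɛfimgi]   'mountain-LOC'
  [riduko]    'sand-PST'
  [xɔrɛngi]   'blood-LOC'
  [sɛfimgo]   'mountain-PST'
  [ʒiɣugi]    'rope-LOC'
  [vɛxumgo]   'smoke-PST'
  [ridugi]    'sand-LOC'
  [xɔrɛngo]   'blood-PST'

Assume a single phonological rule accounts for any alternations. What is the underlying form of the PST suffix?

/-ko/

The PST suffix surfaces as [-go] and [-ko], depending on the final segment of the stem.
By contrast the LOC suffix keeps its initial [g] throughout — that segment must be underlying.
The PST suffix is therefore /-ko/ underlyingly, with post-nasal voicing: voiceless stops become voiced after a nasal.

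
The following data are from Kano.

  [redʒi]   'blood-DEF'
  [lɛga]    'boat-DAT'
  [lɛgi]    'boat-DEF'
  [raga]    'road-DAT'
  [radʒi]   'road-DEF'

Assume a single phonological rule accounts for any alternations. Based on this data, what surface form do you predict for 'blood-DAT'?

'road' shows [g] ~ [dʒ] at the end of the stem ([raga] vs [radʒi]).
Compare 'boat', with invariant [g] in [lɛga] and [lɛgi]: an analysis with underlying /g/ and a rule producing [dʒ] before the DEF suffix would wrongly predict alternation here too.
The alternation reflects depalatalization: palato-alveolar /dʒ/ becomes [g] when no front vowel follows. /dʒ/ is underlying.
The one attested form of 'blood', [redʒi], shows underlying /redʒ/. Applying the same rule when no front vowel follows gives [rega].

[rega]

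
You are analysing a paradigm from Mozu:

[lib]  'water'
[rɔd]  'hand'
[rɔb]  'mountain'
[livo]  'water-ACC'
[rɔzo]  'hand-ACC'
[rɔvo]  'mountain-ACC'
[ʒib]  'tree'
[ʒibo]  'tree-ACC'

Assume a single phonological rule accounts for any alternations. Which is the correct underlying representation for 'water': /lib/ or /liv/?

/liv/

In [lib] and [livo] the final segment of 'water' alternates: [b] ~ [v].
But 'tree' keeps [b] in both environments ([ʒib], [ʒibo]), so there is no rule changing /b/ to [v] before the ACC suffix.
Therefore /v/ is basic and [b] is derived by word-final hardening (voiced fricatives become stops word-finally).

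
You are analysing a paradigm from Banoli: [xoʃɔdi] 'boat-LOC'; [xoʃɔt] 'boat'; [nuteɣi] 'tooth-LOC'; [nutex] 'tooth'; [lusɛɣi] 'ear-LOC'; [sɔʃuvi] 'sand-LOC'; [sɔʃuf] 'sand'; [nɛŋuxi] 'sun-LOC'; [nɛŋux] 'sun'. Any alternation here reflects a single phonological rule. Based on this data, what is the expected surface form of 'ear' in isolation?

The root 'tooth' surfaces as [nuteɣi] and [nutex], with a stem-final [ɣ] ~ [x] alternation.
If /x/ were underlying and a rule turned it into [ɣ] before the LOC suffix, 'sun' would also alternate; but it has [x] in both [nɛŋuxi] and [nɛŋux].
The underlying segment must be /ɣ/; voiced obstruents become voiceless word-finally, yielding [x] there.
From [lusɛɣi] the stem 'ear' is /lusɛɣ/; word-finally this yields [lusɛx].

[lusɛx]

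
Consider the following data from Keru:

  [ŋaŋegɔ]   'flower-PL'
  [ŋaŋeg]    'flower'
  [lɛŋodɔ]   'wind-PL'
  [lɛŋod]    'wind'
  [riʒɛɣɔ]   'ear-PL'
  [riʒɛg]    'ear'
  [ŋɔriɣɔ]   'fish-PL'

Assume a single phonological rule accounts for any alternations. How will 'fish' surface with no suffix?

'ear' shows [ɣ] ~ [g] at the end of the stem ([riʒɛɣɔ] vs [riʒɛg]).
Compare 'flower', with invariant [g] in [ŋaŋegɔ] and [ŋaŋeg]: an analysis with underlying /g/ and a rule producing [ɣ] before the PL suffix would wrongly predict alternation here too.
The underlying segment must be /ɣ/; voiced fricatives become stops word-finally, yielding [g] there.
From [ŋɔriɣɔ] the stem 'fish' is /ŋɔriɣ/; word-finally this yields [ŋɔrig].

[ŋɔrig]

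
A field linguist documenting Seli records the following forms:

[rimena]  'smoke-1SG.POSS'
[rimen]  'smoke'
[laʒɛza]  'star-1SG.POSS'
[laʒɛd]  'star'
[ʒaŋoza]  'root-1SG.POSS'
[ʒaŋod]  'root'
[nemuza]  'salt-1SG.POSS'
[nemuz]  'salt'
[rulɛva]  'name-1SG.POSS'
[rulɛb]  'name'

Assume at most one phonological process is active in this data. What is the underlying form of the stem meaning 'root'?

/ʒaŋod/

In [ʒaŋoza] and [ʒaŋod] the final segment of 'root' alternates: [z] ~ [d].
But 'salt' keeps [z] in both environments ([nemuza], [nemuz]), so there is no rule changing /z/ to [d] in isolation.
So /d/ is underlying, and a rule of intervocalic spirantization — voiced stops become fricatives between vowels — gives [z].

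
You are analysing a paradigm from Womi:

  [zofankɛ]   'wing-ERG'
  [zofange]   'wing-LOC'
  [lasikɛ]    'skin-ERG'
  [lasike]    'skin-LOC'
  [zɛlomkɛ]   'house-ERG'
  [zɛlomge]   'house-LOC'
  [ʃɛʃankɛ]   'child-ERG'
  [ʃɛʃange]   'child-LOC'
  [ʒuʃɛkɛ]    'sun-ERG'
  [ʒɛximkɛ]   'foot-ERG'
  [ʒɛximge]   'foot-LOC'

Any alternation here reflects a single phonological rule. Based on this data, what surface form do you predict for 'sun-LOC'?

[ʒuʃɛke]

The LOC suffix surfaces as [-ge] and [-ke], depending on the final segment of the stem.
By contrast the ERG suffix keeps its initial [k] throughout — that segment must be underlying.
So the underlying form is /-ge/, and voiced stops become voiceless after a vowel.
After 'sun', which ends in a vowel, the suffix surfaces as [-ke], giving [ʒuʃɛke].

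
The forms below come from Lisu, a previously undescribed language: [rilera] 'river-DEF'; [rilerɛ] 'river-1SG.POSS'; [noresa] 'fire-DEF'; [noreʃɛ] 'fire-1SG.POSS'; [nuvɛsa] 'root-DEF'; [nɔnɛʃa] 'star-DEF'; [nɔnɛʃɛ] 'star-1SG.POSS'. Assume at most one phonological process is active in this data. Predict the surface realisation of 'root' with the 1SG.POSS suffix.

'fire' shows [s] ~ [ʃ] at the end of the stem ([noresa] vs [noreʃɛ]).
But 'star' keeps [ʃ] in both environments ([nɔnɛʃa], [nɔnɛʃɛ]), so there is no rule changing /ʃ/ to [s] before the DEF suffix.
The underlying segment must be /s/; /s/ becomes palato-alveolar [ʃ] before a front vowel, yielding [ʃ] there.
The one attested form of 'root', [nuvɛsa], shows underlying /nuvɛs/. Applying the same rule before a front vowel gives [nuvɛʃɛ].

[nuvɛʃɛ]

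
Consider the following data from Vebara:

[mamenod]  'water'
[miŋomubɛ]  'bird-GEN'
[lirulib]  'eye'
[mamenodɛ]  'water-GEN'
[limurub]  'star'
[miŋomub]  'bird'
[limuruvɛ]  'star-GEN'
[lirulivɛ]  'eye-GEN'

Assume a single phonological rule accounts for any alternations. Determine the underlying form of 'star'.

'star' shows [b] ~ [v] at the end of the stem ([limurub] vs [limuruvɛ]).
But 'bird' keeps [b] in both environments ([miŋomub], [miŋomubɛ]), so there is no rule changing /b/ to [v] before the GEN suffix.
Therefore /v/ is basic and [b] is derived by word-final hardening (voiced fricatives become stops word-finally).
Hence 'star' is /limuruv/ underlyingly.

/limuruv/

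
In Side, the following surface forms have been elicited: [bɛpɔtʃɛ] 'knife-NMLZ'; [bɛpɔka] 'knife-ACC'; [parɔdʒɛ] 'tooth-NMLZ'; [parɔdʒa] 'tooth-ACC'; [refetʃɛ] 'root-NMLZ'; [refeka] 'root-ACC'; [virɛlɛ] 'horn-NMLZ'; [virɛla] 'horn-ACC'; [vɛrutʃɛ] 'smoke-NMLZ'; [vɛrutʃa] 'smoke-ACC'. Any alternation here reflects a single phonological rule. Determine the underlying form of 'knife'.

'knife' shows [tʃ] ~ [k] at the end of the stem ([bɛpɔtʃɛ] vs [bɛpɔka]).
The stem 'smoke' ([vɛrutʃɛ], [vɛrutʃa]) shows [tʃ] unchanged in both environments, so [tʃ] cannot be basic with [k] derived before the ACC suffix.
So /k/ is underlying, and a rule of palatalization before a front vowel — /k/ becomes palato-alveolar [tʃ] before a front vowel — gives [tʃ].

/bɛpɔk/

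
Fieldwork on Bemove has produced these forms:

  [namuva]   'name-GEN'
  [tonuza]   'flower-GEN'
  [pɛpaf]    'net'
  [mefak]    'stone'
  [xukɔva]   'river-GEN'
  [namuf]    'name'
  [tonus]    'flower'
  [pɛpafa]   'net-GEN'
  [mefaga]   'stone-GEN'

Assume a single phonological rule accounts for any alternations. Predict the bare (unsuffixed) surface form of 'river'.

[xukɔf]

The root 'name' surfaces as [namuf] and [namuva], with a stem-final [f] ~ [v] alternation.
The stem 'net' ([pɛpaf], [pɛpafa]) shows [f] unchanged in both environments, so [f] cannot be basic with [v] derived before the GEN suffix.
Therefore /v/ is basic and [f] is derived by word-final obstruent devoicing (voiced obstruents become voiceless word-finally).
From [xukɔva] the stem 'river' is /xukɔv/; word-finally this yields [xukɔf].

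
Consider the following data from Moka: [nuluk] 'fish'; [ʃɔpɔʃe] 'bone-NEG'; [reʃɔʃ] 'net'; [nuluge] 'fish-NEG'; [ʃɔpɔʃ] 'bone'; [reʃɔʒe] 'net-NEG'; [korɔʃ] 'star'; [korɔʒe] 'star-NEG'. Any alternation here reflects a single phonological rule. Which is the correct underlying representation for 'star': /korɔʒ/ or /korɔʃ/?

/korɔʒ/

The root 'star' surfaces as [korɔʃ] and [korɔʒe], with a stem-final [ʃ] ~ [ʒ] alternation.
Compare 'bone', with invariant [ʃ] in [ʃɔpɔʃ] and [ʃɔpɔʃe]: an analysis with underlying /ʃ/ and a rule producing [ʒ] before the NEG suffix would wrongly predict alternation here too.
The underlying segment must be /ʒ/; voiced obstruents become voiceless word-finally, yielding [ʃ] there.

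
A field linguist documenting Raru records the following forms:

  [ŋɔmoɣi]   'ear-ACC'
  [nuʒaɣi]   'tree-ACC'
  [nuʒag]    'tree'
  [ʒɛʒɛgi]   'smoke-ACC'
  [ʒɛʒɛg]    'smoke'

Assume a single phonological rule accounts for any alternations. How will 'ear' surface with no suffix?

[ŋɔmog]

'tree' shows [ɣ] ~ [g] at the end of the stem ([nuʒaɣi] vs [nuʒag]).
But 'smoke' keeps [g] in both environments ([ʒɛʒɛgi], [ʒɛʒɛg]), so there is no rule changing /g/ to [ɣ] before the ACC suffix.
Therefore /ɣ/ is basic and [g] is derived by word-final hardening (voiced fricatives become stops word-finally).
From [ŋɔmoɣi] the stem 'ear' is /ŋɔmoɣ/; word-finally this yields [ŋɔmog].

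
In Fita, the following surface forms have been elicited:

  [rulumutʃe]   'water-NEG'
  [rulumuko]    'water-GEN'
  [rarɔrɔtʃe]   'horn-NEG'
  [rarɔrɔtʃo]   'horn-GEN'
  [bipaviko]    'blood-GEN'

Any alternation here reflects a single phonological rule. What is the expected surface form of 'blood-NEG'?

[bipavitʃe]

The stem for 'water' ends in [tʃ] in [rulumutʃe] but [k] in [rulumuko].
If /tʃ/ were underlying and a rule turned it into [k] before the GEN suffix, 'horn' would also alternate; but it has [tʃ] in both [rarɔrɔtʃe] and [rarɔrɔtʃo].
The alternation reflects palatalization before a front vowel: /k/ becomes palato-alveolar [tʃ] before a front vowel. /k/ is underlying.
The one attested form of 'blood', [bipaviko], shows underlying /bipavik/. Applying the same rule before a front vowel gives [bipavitʃe].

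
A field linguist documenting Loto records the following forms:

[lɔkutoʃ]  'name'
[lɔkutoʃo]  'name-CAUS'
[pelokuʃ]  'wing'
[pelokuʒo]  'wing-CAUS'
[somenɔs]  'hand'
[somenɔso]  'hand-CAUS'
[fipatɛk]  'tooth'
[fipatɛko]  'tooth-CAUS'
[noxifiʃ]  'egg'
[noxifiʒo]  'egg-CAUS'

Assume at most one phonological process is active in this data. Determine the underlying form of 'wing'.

/pelokuʒ/

'wing' shows [ʃ] ~ [ʒ] at the end of the stem ([pelokuʃ] vs [pelokuʒo]).
If /ʃ/ were underlying and a rule turned it into [ʒ] before the CAUS suffix, 'name' would also alternate; but it has [ʃ] in both [lɔkutoʃ] and [lɔkutoʃo].
Therefore /ʒ/ is basic and [ʃ] is derived by word-final obstruent devoicing (voiced obstruents become voiceless word-finally).
So 'wing' = /pelokuʒ/.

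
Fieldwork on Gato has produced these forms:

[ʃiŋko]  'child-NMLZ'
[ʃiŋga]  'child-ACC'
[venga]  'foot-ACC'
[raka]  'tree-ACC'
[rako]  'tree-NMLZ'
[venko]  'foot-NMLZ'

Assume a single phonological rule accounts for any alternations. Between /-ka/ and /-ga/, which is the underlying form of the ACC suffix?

/-ga/

The ACC morpheme has two allomorphs, [-ga] and [-ka].
By contrast the NMLZ suffix keeps its initial [k] throughout — that segment must be underlying.
The ACC suffix is therefore /-ga/ underlyingly, with post-vocalic devoicing: voiced stops become voiceless after a vowel.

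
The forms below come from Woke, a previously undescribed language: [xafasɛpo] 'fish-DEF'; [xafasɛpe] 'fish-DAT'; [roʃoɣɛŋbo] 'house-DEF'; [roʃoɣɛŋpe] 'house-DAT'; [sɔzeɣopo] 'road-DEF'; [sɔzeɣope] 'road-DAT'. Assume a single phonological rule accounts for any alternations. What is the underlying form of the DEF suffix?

The DEF suffix surfaces as [-bo] and [-po], depending on the final segment of the stem.
The DAT suffix, which begins with [p], is invariant after every stem; so [p] is not altered by any rule here.
The DEF suffix is therefore /-bo/ underlyingly, with post-vocalic devoicing: voiced stops become voiceless after a vowel.

/-bo/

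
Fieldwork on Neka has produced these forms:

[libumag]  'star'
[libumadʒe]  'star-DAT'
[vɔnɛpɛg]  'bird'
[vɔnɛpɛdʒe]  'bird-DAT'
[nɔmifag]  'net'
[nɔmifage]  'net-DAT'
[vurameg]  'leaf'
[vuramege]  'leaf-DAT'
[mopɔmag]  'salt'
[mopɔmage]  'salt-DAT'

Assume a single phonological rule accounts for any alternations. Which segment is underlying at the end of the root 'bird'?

/dʒ/

The stem for 'bird' ends in [g] in [vɔnɛpɛg] but [dʒ] in [vɔnɛpɛdʒe].
If /g/ were underlying and a rule turned it into [dʒ] before the DAT suffix, 'leaf' would also alternate; but it has [g] in both [vurameg] and [vuramege].
The underlying segment must be /dʒ/; palato-alveolar /dʒ/ becomes [g] when no front vowel follows, yielding [g] there.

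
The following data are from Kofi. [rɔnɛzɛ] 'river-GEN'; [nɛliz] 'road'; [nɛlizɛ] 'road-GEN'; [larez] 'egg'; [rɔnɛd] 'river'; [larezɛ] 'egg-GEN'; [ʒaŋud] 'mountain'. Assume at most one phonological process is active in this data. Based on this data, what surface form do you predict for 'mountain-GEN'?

'river' shows [z] ~ [d] at the end of the stem ([rɔnɛzɛ] vs [rɔnɛd]).
If /z/ were underlying and a rule turned it into [d] in isolation, 'egg' would also alternate; but it has [z] in both [larezɛ] and [larez].
The alternation reflects intervocalic spirantization: voiced stops become fricatives between vowels. /d/ is underlying.
From [ʒaŋud] the stem 'mountain' is /ʒaŋud/; between vowels this yields [ʒaŋuzɛ].

[ʒaŋuzɛ]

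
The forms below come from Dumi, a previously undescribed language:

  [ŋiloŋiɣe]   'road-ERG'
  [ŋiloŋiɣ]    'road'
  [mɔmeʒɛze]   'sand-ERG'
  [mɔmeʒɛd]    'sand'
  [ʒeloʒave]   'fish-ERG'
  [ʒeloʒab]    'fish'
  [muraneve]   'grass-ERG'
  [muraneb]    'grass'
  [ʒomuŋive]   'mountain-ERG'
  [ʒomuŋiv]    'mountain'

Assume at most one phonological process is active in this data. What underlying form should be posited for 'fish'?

The root 'fish' surfaces as [ʒeloʒave] and [ʒeloʒab], with a stem-final [v] ~ [b] alternation.
Compare 'mountain', with invariant [v] in [ʒomuŋive] and [ʒomuŋiv]: an analysis with underlying /v/ and a rule producing [b] in isolation would wrongly predict alternation here too.
The alternation reflects intervocalic spirantization: voiced stops become fricatives between vowels. /b/ is underlying.

/ʒeloʒab/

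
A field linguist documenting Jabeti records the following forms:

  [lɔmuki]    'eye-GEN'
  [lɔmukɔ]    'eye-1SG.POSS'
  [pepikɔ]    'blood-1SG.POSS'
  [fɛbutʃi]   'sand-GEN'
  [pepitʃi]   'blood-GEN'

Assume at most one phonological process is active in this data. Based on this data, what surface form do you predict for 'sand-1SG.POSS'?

In [pepitʃi] and [pepikɔ] the final segment of 'blood' alternates: [tʃ] ~ [k].
The stem 'eye' ([lɔmuki], [lɔmukɔ]) shows [k] unchanged in both environments, so [k] cannot be basic with [tʃ] derived before the GEN suffix.
The alternation reflects depalatalization: palato-alveolar /tʃ/ becomes [k] when no front vowel follows. /tʃ/ is underlying.
From [fɛbutʃi] the stem 'sand' is /fɛbutʃ/; when no front vowel follows this yields [fɛbukɔ].

[fɛbukɔ]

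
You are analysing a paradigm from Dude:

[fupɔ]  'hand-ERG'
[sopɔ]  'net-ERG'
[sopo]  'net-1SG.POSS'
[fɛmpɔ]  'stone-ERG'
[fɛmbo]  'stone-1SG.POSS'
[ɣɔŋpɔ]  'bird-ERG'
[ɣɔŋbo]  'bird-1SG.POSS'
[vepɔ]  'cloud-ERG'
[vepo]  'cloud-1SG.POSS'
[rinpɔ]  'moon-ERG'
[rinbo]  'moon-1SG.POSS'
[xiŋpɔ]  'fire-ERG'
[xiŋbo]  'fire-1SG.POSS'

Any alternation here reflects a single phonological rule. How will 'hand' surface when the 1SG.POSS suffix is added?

[fupo]

The 1SG.POSS suffix surfaces as [-bo] and [-po], depending on the final segment of the stem.
The ERG suffix, which begins with [p], is invariant after every stem; so [p] is not altered by any rule here.
So the underlying form is /-bo/, and voiced stops become voiceless after a vowel.
After 'hand', which ends in a vowel, the suffix surfaces as [-po], giving [fupo].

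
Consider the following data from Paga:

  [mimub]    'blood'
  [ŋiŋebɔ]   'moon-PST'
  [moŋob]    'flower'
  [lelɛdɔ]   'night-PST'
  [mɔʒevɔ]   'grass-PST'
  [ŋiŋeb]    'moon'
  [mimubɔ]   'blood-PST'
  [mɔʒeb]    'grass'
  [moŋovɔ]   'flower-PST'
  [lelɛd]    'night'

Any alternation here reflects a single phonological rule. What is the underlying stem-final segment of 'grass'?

/v/

The stem for 'grass' ends in [v] in [mɔʒevɔ] but [b] in [mɔʒeb].
Compare 'moon', with invariant [b] in [ŋiŋebɔ] and [ŋiŋeb]: an analysis with underlying /b/ and a rule producing [v] before the PST suffix would wrongly predict alternation here too.
Therefore /v/ is basic and [b] is derived by word-final hardening (voiced fricatives become stops word-finally).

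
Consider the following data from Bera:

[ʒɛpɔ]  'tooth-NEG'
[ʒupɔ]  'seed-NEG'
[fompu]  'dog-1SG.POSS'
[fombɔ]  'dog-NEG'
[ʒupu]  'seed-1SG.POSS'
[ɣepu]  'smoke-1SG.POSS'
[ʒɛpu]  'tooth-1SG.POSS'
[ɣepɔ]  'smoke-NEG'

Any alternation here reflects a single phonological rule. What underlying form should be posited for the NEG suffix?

/-bɔ/

The NEG morpheme has two allomorphs, [-bɔ] and [-pɔ].
By contrast the 1SG.POSS suffix keeps its initial [p] throughout — that segment must be underlying.
So the underlying form is /-bɔ/, and voiced stops become voiceless after a vowel.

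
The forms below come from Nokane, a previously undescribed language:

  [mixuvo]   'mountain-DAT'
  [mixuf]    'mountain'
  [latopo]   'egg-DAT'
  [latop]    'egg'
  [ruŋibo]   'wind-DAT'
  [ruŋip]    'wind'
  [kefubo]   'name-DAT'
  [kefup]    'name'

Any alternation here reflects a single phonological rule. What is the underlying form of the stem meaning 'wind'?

The root 'wind' surfaces as [ruŋibo] and [ruŋip], with a stem-final [b] ~ [p] alternation.
The stem 'egg' ([latopo], [latop]) shows [p] unchanged in both environments, so [p] cannot be basic with [b] derived before the DAT suffix.
The alternation reflects word-final obstruent devoicing: voiced obstruents become voiceless word-finally. /b/ is underlying.
The underlying form of 'wind' is therefore /ruŋib/.

/ruŋib/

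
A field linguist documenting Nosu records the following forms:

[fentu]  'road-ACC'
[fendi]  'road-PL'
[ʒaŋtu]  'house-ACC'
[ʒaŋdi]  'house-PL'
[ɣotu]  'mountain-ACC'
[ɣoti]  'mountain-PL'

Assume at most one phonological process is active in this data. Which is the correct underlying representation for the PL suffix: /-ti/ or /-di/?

The PL morpheme has two allomorphs, [-di] and [-ti].
The ACC suffix, which begins with [t], is invariant after every stem; so [t] is not altered by any rule here.
So the underlying form is /-di/, and voiced stops become voiceless after a vowel.

/-di/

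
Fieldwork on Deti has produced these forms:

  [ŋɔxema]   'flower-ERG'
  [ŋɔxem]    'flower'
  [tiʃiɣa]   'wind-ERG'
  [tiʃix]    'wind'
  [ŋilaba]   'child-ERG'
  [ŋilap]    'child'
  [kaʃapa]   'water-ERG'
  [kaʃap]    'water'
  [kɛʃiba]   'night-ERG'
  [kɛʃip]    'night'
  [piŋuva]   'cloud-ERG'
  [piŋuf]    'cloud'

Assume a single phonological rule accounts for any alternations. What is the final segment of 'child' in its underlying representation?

/b/

The root 'child' surfaces as [ŋilaba] and [ŋilap], with a stem-final [b] ~ [p] alternation.
The stem 'water' ([kaʃapa], [kaʃap]) shows [p] unchanged in both environments, so [p] cannot be basic with [b] derived before the ERG suffix.
Therefore /b/ is basic and [p] is derived by word-final obstruent devoicing (voiced obstruents become voiceless word-finally).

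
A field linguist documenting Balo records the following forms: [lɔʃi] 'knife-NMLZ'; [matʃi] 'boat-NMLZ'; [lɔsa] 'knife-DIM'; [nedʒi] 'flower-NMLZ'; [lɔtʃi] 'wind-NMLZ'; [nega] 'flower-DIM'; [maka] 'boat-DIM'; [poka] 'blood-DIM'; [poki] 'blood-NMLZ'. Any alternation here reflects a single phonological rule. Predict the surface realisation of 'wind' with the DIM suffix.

[lɔka]

The stem for 'boat' ends in [k] in [maka] but [tʃ] in [matʃi].
The stem 'blood' ([poka], [poki]) shows [k] unchanged in both environments, so [k] cannot be basic with [tʃ] derived before the NMLZ suffix.
The alternation reflects depalatalization: palato-alveolar /tʃ/, /dʒ/ and /ʃ/ become [k], [g] and [s] when no front vowel follows. /tʃ/ is underlying.
The one attested form of 'wind', [lɔtʃi], shows underlying /lɔtʃ/. Applying the same rule when no front vowel follows gives [lɔka].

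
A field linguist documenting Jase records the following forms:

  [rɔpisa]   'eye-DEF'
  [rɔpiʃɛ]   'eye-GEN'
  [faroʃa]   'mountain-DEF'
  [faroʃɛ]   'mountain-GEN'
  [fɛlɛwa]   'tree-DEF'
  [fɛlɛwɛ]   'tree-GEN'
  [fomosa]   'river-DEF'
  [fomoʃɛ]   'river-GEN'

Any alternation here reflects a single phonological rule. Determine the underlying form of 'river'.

/fomos/

'river' shows [s] ~ [ʃ] at the end of the stem ([fomosa] vs [fomoʃɛ]).
The stem 'mountain' ([faroʃa], [faroʃɛ]) shows [ʃ] unchanged in both environments, so [ʃ] cannot be basic with [s] derived before the DEF suffix.
The underlying segment must be /s/; /s/ becomes palato-alveolar [ʃ] before a front vowel, yielding [ʃ] there.
So 'river' = /fomos/.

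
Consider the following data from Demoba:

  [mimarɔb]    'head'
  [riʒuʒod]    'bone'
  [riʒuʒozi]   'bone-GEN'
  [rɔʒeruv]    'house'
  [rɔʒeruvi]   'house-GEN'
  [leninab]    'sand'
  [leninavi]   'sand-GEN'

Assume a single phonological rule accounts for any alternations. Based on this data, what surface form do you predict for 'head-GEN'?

[mimarɔvi]

In [leninab] and [leninavi] the final segment of 'sand' alternates: [b] ~ [v].
Compare 'house', with invariant [v] in [rɔʒeruv] and [rɔʒeruvi]: an analysis with underlying /v/ and a rule producing [b] in isolation would wrongly predict alternation here too.
The underlying segment must be /b/; voiced stops become fricatives between vowels, yielding [v] there.
The one attested form of 'head', [mimarɔb], shows underlying /mimarɔb/. Applying the same rule between vowels gives [mimarɔvi].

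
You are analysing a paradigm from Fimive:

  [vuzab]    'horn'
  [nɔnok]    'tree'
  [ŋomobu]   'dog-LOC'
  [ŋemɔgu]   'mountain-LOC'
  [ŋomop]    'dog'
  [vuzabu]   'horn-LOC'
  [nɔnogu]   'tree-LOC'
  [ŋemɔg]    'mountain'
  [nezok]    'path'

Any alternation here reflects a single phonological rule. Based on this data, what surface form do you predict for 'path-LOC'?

[nezogu]

The stem for 'tree' ends in [k] in [nɔnok] but [g] in [nɔnogu].
But 'mountain' keeps [g] in both environments ([ŋemɔg], [ŋemɔgu]), so there is no rule changing /g/ to [k] in isolation.
So /k/ is underlying, and a rule of intervocalic voicing — voiceless stops become voiced between vowels — gives [g].
The one attested form of 'path', [nezok], shows underlying /nezok/. Applying the same rule between vowels gives [nezogu].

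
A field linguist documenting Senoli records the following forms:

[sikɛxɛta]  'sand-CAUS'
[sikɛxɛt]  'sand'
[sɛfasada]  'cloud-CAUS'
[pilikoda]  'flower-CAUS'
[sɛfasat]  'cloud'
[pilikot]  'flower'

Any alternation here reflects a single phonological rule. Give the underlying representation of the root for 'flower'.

/pilikod/

In [pilikoda] and [pilikot] the final segment of 'flower' alternates: [d] ~ [t].
The stem 'sand' ([sikɛxɛta], [sikɛxɛt]) shows [t] unchanged in both environments, so [t] cannot be basic with [d] derived before the CAUS suffix.
Therefore /d/ is basic and [t] is derived by word-final obstruent devoicing (voiced obstruents become voiceless word-finally).
Hence 'flower' is /pilikod/ underlyingly.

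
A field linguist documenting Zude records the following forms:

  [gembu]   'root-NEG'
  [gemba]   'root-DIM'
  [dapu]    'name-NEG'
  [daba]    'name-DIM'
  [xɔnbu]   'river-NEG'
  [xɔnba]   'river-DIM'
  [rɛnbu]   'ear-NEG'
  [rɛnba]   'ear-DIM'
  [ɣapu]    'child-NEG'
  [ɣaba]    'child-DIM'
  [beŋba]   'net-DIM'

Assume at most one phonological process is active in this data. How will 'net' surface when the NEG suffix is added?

The NEG morpheme has two allomorphs, [-bu] and [-pu].
The DIM suffix, which begins with [b], is invariant after every stem; so [b] is not altered by any rule here.
So the underlying form is /-pu/, and voiceless stops become voiced after a nasal.
After 'net', which ends in a nasal, the suffix surfaces as [-bu], giving [beŋbu].

[beŋbu]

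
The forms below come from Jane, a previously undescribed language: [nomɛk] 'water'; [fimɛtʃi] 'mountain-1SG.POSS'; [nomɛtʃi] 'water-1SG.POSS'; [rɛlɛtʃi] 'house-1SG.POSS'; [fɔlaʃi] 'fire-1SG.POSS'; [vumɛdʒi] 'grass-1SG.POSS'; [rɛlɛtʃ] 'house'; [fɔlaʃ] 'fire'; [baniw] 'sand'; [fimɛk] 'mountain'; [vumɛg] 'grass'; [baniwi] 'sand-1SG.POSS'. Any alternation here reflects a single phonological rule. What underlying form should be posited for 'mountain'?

'mountain' shows [k] ~ [tʃ] at the end of the stem ([fimɛk] vs [fimɛtʃi]).
But 'house' keeps [tʃ] in both environments ([rɛlɛtʃ], [rɛlɛtʃi]), so there is no rule changing /tʃ/ to [k] in isolation.
So /k/ is underlying, and a rule of palatalization before a front vowel — /k/ and /g/ become palato-alveolar [tʃ] and [dʒ] before a front vowel — gives [tʃ].
Hence 'mountain' is /fimɛk/ underlyingly.

/fimɛk/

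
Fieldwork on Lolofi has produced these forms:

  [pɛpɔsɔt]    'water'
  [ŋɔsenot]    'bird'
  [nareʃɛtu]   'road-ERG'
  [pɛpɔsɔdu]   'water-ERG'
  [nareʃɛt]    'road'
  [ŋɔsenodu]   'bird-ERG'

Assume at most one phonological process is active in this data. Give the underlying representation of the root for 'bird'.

The stem for 'bird' ends in [t] in [ŋɔsenot] but [d] in [ŋɔsenodu].
If /t/ were underlying and a rule turned it into [d] before the ERG suffix, 'road' would also alternate; but it has [t] in both [nareʃɛt] and [nareʃɛtu].
So /d/ is underlying, and a rule of word-final obstruent devoicing — voiced obstruents become voiceless word-finally — gives [t].

/ŋɔsenod/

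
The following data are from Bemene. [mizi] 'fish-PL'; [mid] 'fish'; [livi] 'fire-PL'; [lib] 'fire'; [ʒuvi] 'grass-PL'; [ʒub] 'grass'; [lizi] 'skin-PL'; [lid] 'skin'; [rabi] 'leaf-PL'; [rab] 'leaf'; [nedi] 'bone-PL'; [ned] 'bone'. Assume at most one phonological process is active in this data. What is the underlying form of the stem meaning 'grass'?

/ʒuv/

In [ʒuvi] and [ʒub] the final segment of 'grass' alternates: [v] ~ [b].
If /b/ were underlying and a rule turned it into [v] before the PL suffix, 'leaf' would also alternate; but it has [b] in both [rabi] and [rab].
The alternation reflects word-final hardening: voiced fricatives become stops word-finally. /v/ is underlying.
The underlying form of 'grass' is therefore /ʒuv/.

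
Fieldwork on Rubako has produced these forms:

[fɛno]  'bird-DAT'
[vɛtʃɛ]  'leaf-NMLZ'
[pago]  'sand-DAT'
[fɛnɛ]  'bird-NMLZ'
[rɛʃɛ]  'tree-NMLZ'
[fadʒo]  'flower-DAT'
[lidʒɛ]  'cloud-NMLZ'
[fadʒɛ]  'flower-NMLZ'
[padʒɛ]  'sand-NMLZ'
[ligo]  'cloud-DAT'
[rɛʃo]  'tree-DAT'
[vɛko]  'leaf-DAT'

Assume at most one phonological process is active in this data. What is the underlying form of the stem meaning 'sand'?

The root 'sand' surfaces as [padʒɛ] and [pago], with a stem-final [dʒ] ~ [g] alternation.
Compare 'flower', with invariant [dʒ] in [fadʒɛ] and [fadʒo]: an analysis with underlying /dʒ/ and a rule producing [g] before the DAT suffix would wrongly predict alternation here too.
So /g/ is underlying, and a rule of palatalization before a front vowel — /k/ and /g/ become palato-alveolar [tʃ] and [dʒ] before a front vowel — gives [dʒ].
Hence 'sand' is /pag/ underlyingly.

/pag/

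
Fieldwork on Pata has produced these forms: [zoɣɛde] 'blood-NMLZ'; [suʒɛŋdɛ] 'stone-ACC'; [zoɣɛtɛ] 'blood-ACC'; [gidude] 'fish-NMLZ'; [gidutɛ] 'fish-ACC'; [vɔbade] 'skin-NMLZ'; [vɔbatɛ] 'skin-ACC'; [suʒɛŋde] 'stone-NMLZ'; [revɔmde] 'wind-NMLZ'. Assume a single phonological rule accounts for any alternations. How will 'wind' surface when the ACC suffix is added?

The ACC suffix surfaces as [-dɛ] and [-tɛ], depending on the final segment of the stem.
The NMLZ suffix, which begins with [d], is invariant after every stem; so [d] is not altered by any rule here.
So the underlying form is /-tɛ/, and voiceless stops become voiced after a nasal.
After 'wind', which ends in a nasal, the suffix surfaces as [-dɛ], giving [revɔmdɛ].

[revɔmdɛ]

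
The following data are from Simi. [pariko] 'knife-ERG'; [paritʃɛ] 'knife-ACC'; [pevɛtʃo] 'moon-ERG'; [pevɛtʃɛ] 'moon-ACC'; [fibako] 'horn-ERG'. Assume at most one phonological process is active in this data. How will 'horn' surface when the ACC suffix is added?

The root 'knife' surfaces as [pariko] and [paritʃɛ], with a stem-final [k] ~ [tʃ] alternation.
The stem 'moon' ([pevɛtʃo], [pevɛtʃɛ]) shows [tʃ] unchanged in both environments, so [tʃ] cannot be basic with [k] derived before the ERG suffix.
Therefore /k/ is basic and [tʃ] is derived by palatalization before a front vowel (/k/ becomes palato-alveolar [tʃ] before a front vowel).
The one attested form of 'horn', [fibako], shows underlying /fibak/. Applying the same rule before a front vowel gives [fibatʃɛ].

[fibatʃɛ]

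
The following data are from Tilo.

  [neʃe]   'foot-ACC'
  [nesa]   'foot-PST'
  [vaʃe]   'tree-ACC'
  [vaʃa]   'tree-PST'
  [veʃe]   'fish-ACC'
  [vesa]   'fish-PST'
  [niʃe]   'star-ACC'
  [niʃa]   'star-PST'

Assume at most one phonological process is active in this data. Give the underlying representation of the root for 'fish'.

/ves/

In [veʃe] and [vesa] the final segment of 'fish' alternates: [ʃ] ~ [s].
If /ʃ/ were underlying and a rule turned it into [s] before the PST suffix, 'star' would also alternate; but it has [ʃ] in both [niʃe] and [niʃa].
So /s/ is underlying, and a rule of palatalization before a front vowel — /s/ becomes palato-alveolar [ʃ] before a front vowel — gives [ʃ].
Hence 'fish' is /ves/ underlyingly.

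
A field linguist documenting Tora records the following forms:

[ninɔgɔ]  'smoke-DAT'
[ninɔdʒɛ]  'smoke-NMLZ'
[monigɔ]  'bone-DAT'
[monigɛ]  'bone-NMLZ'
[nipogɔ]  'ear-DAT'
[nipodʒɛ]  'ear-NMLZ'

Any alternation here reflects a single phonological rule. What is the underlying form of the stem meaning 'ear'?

'ear' shows [g] ~ [dʒ] at the end of the stem ([nipogɔ] vs [nipodʒɛ]).
The stem 'bone' ([monigɔ], [monigɛ]) shows [g] unchanged in both environments, so [g] cannot be basic with [dʒ] derived before the NMLZ suffix.
The alternation reflects depalatalization: palato-alveolar /dʒ/ becomes [g] when no front vowel follows. /dʒ/ is underlying.

/nipodʒ/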